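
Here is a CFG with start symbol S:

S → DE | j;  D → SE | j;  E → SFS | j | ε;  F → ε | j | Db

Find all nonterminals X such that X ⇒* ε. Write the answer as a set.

Directly nullable (have an ε-rule): {E, F}.
Not nullable: D, S — each has a terminal in every rule's right-hand side or depends on a non-nullable symbol.

{E, F}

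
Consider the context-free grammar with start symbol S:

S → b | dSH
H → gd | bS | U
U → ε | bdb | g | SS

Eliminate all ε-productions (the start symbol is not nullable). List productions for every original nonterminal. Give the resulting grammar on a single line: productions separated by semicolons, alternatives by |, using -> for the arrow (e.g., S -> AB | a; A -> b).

S -> b | dS | dSH; H -> U | bS | gd; U -> g | SS | bdb

Nullable set: {H, U}.
S -> dSH: H nullable, giving dS | dSH.
H -> U: U nullable, giving U.
Drop U -> ε.
Unchanged (no nullable symbols): S -> b; H -> bS; H -> gd; U -> SS; U -> bdb; U -> g.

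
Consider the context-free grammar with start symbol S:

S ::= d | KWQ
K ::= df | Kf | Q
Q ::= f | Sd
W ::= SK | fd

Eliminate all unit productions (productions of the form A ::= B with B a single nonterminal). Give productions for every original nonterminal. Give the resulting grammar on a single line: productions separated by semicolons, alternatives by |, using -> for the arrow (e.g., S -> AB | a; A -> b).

S -> d | KWQ; K -> f | Kf | Sd | df; Q -> f | Sd; W -> SK | fd

Unit productions: K->Q.
Unit pairs (A ⇒* B via units): (K,Q).
S: inherits non-unit rules of {S} → KWQ | d.
K: inherits non-unit rules of {K, Q} → Kf | Sd | df | f.
Q: inherits non-unit rules of {Q} → Sd | f.
W: inherits non-unit rules of {W} → SK | fd.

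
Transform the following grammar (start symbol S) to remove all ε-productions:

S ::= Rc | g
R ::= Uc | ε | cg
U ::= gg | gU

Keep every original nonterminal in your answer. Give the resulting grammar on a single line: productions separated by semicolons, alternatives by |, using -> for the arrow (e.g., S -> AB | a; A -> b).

S -> c | g | Rc; R -> Uc | cg; U -> gU | gg

Nullable set: {R}.
S -> Rc: R nullable, giving Rc | c.
Drop R -> ε.
Unchanged (no nullable symbols): S -> g; R -> Uc; R -> cg; U -> gU; U -> gg.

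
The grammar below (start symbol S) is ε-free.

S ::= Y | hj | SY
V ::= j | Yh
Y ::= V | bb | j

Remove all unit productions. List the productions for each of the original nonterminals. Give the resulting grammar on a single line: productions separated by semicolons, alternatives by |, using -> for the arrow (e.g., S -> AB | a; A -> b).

Unit productions: S->Y, Y->V.
Unit pairs (A ⇒* B via units): (S,V), (S,Y), (Y,V).
S: inherits non-unit rules of {S, V, Y} → SY | Yh | bb | hj | j.
V: inherits non-unit rules of {V} → Yh | j.
Y: inherits non-unit rules of {V, Y} → Yh | bb | j.

S -> j | SY | Yh | bb | hj; V -> j | Yh; Y -> j | Yh | bb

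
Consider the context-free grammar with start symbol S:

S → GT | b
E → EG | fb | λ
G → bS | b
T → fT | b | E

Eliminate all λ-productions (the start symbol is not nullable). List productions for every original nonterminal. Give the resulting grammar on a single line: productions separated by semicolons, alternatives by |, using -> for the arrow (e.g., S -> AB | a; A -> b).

S -> G | b | GT; E -> G | EG | fb; G -> b | bS; T -> E | b | f | fT

Nullable set: {E, T}.
S -> GT: T nullable, giving G | GT.
Drop E -> λ.
E -> EG: E nullable, giving EG | G.
T -> E: E nullable, giving E.
T -> fT: T nullable, giving f | fT.
Unchanged (no nullable symbols): S -> b; E -> fb; G -> b; G -> bS; T -> b.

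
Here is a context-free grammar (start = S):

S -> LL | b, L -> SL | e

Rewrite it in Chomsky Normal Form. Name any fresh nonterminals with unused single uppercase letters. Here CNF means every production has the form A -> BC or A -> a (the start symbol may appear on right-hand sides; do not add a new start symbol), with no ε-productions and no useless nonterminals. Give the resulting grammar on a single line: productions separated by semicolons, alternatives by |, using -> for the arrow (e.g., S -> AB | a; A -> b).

No ε-productions.
No unit productions to eliminate.

S -> b | LL; L -> e | SL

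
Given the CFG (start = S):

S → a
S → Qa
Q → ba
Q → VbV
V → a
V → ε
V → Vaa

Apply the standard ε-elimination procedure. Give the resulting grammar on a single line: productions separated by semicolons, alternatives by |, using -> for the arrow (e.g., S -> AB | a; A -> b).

Nullable set: {V}.
Q -> VbV: V, V nullable, giving Vb | VbV | b | bV.
Drop V -> ε.
V -> Vaa: V nullable, giving Vaa | aa.
Unchanged (no nullable symbols): S -> Qa; S -> a; Q -> ba; V -> a.

S -> a | Qa; Q -> b | Vb | bV | ba | VbV; V -> a | aa | Vaa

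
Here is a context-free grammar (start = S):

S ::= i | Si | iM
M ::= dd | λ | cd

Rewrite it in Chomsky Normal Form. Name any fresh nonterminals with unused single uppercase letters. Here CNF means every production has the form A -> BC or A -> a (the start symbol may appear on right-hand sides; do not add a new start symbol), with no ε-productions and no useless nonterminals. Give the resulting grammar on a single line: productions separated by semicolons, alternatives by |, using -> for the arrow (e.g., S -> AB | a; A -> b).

Nullable: {M}; after ε-elimination: S -> i | Si | iM; M -> cd | dd.
No unit productions to eliminate.
TERM: introduce A -> c, B -> d, C -> i and substitute in every rule of length ≥2.

S -> i | CM | SC; A -> c; B -> d; C -> i; M -> AB | BB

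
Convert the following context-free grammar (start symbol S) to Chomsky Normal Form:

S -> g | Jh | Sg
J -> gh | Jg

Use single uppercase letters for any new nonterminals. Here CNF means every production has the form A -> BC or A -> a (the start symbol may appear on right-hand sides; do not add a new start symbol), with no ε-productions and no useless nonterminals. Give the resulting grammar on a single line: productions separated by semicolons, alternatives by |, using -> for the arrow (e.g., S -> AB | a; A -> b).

S -> g | JB | SA; A -> g; B -> h; J -> AB | JA

No ε-productions.
No unit productions to eliminate.
TERM: introduce A -> g, B -> h and substitute in every rule of length ≥2.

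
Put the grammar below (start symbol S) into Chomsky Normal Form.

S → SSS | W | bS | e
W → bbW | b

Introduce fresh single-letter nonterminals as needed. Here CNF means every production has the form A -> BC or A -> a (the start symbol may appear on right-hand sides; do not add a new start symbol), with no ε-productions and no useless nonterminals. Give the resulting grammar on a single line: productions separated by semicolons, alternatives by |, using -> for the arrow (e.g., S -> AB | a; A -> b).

No ε-productions.
After unit-elimination: S -> b | e | bS | SSS | bbW; W -> b | bbW.
TERM: introduce A -> b and substitute in every rule of length ≥2.
BIN: S -> AAW becomes S -> AB, B -> AW; S -> SSS becomes S -> SC, C -> SS; W -> AAW becomes W -> AD, D -> AW.

S -> b | e | AB | AS | SC; A -> b; B -> AW; C -> SS; D -> AW; W -> b | AD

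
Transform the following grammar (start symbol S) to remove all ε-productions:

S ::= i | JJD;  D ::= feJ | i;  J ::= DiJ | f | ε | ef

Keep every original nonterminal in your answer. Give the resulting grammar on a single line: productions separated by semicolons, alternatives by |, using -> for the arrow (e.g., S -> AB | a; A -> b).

Nullable set: {J}.
S -> JJD: J, J nullable, giving D | JD | JJD.
D -> feJ: J nullable, giving fe | feJ.
Drop J -> ε.
J -> DiJ: J nullable, giving Di | DiJ.
Unchanged (no nullable symbols): S -> i; D -> i; J -> ef; J -> f.

S -> D | i | JD | JJD; D -> i | fe | feJ; J -> f | Di | ef | DiJ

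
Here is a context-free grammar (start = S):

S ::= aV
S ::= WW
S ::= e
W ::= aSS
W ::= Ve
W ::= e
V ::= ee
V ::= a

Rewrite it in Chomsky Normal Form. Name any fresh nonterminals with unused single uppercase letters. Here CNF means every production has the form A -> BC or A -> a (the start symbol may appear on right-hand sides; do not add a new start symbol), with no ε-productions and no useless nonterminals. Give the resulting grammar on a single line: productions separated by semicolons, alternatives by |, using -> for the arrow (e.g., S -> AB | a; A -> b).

No ε-productions.
No unit productions to eliminate.
TERM: introduce A -> a, B -> e and substitute in every rule of length ≥2.
BIN: W -> ASS becomes W -> AC, C -> SS.

S -> e | AV | WW; A -> a; B -> e; C -> SS; V -> a | BB; W -> e | AC | VB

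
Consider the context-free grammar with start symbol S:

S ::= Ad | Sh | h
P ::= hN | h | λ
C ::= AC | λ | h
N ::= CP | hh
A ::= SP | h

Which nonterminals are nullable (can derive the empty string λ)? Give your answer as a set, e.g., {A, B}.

{C, N, P}

Directly nullable (have an ε-rule): {C, P}.
N is nullable via N -> CP (every symbol on the right is already known nullable).
Not nullable: A, S — each has a terminal in every rule's right-hand side or depends on a non-nullable symbol.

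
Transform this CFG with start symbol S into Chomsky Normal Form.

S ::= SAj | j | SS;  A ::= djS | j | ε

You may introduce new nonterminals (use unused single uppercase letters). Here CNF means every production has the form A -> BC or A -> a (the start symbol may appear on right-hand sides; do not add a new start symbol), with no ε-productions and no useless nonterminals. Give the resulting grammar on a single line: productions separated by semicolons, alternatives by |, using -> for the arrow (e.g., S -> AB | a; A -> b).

Nullable: {A}; after ε-elimination: S -> j | SS | Sj | SAj; A -> j | djS.
No unit productions to eliminate.
TERM: introduce B -> d, C -> j and substitute in every rule of length ≥2.
BIN: A -> BCS becomes A -> BD, D -> CS; S -> SAC becomes S -> SE, E -> AC.

S -> j | SC | SE | SS; A -> j | BD; B -> d; C -> j; D -> CS; E -> AC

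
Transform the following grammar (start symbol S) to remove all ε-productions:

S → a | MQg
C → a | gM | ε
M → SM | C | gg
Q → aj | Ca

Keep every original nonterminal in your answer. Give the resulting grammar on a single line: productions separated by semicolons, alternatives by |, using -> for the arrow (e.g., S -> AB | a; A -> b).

S -> a | Qg | MQg; C -> a | g | gM; M -> C | S | SM | gg; Q -> a | Ca | aj

Nullable set: {C, M}.
S -> MQg: M nullable, giving MQg | Qg.
Drop C -> ε.
C -> gM: M nullable, giving g | gM.
M -> C: C nullable, giving C.
M -> SM: M nullable, giving S | SM.
Q -> Ca: C nullable, giving Ca | a.
Unchanged (no nullable symbols): S -> a; C -> a; M -> gg; Q -> aj.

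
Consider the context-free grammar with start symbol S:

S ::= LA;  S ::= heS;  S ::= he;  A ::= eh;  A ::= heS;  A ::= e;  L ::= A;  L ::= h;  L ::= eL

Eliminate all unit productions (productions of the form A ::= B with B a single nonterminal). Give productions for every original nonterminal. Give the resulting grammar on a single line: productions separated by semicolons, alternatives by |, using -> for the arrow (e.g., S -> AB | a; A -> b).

Unit productions: L->A.
Unit pairs (A ⇒* B via units): (L,A).
S: inherits non-unit rules of {S} → LA | he | heS.
A: inherits non-unit rules of {A} → e | eh | heS.
L: inherits non-unit rules of {A, L} → e | eL | eh | h | heS.

S -> LA | he | heS; A -> e | eh | heS; L -> e | h | eL | eh | heS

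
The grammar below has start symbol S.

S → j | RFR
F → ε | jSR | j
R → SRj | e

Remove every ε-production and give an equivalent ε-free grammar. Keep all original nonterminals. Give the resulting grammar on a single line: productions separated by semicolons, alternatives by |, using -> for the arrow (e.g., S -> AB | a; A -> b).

S -> j | RR | RFR; F -> j | jSR; R -> e | SRj

Nullable set: {F}.
S -> RFR: F nullable, giving RFR | RR.
Drop F -> ε.
Unchanged (no nullable symbols): S -> j; F -> j; F -> jSR; R -> SRj; R -> e.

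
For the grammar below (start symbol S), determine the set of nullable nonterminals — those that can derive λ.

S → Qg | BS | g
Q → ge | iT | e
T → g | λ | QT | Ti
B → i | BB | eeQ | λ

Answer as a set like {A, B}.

Directly nullable (have an ε-rule): {B, T}.
Not nullable: Q, S — each has a terminal in every rule's right-hand side or depends on a non-nullable symbol.

{B, T}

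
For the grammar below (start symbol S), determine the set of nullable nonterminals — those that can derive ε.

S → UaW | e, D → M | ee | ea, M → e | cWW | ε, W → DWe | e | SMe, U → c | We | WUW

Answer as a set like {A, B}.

Directly nullable (have an ε-rule): {M}.
D is nullable via D -> M (every symbol on the right is already known nullable).
Not nullable: S, U, W — each has a terminal in every rule's right-hand side or depends on a non-nullable symbol.

{D, M}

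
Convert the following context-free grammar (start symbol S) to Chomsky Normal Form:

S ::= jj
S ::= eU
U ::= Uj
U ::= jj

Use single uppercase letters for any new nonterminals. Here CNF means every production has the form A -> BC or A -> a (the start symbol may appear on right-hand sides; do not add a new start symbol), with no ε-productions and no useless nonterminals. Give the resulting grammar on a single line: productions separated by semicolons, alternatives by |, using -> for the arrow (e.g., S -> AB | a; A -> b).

S -> AU | BB; A -> e; B -> j; U -> BB | UB

No ε-productions.
No unit productions to eliminate.
TERM: introduce A -> e, B -> j and substitute in every rule of length ≥2.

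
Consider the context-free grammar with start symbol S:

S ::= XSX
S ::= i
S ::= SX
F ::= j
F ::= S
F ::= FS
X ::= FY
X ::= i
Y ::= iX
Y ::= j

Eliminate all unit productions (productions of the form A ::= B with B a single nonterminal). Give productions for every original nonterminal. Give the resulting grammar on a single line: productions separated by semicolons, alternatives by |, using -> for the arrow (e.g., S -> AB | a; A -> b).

Unit productions: F->S.
Unit pairs (A ⇒* B via units): (F,S).
S: inherits non-unit rules of {S} → SX | XSX | i.
F: inherits non-unit rules of {F, S} → FS | SX | XSX | i | j.
X: inherits non-unit rules of {X} → FY | i.
Y: inherits non-unit rules of {Y} → iX | j.

S -> i | SX | XSX; F -> i | j | FS | SX | XSX; X -> i | FY; Y -> j | iX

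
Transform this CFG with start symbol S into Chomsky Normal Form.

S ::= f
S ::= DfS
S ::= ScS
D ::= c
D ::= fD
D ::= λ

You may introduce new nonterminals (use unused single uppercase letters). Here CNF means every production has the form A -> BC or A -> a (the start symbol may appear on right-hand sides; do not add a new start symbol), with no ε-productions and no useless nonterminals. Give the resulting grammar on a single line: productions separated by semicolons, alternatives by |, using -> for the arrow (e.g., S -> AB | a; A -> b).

Nullable: {D}; after ε-elimination: S -> f | fS | DfS | ScS; D -> c | f | fD.
No unit productions to eliminate.
TERM: introduce B -> c, A -> f and substitute in every rule of length ≥2.
BIN: S -> DAS becomes S -> DC, C -> AS; S -> SBS becomes S -> SE, E -> BS.

S -> f | AS | DC | SE; A -> f; B -> c; C -> AS; D -> c | f | AD; E -> BS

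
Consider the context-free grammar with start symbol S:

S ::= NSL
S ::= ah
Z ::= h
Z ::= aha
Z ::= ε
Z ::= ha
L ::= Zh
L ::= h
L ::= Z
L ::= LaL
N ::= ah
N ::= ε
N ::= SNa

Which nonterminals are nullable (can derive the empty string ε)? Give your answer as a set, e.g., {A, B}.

{L, N, Z}

Directly nullable (have an ε-rule): {N, Z}.
L is nullable via L -> Z (every symbol on the right is already known nullable).
Not nullable: S — each has a terminal in every rule's right-hand side or depends on a non-nullable symbol.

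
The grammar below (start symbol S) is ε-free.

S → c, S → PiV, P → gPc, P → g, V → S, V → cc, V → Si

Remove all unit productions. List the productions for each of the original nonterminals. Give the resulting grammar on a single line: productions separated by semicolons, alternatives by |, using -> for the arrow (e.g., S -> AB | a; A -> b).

Unit productions: V->S.
Unit pairs (A ⇒* B via units): (V,S).
S: inherits non-unit rules of {S} → PiV | c.
P: inherits non-unit rules of {P} → g | gPc.
V: inherits non-unit rules of {S, V} → PiV | Si | c | cc.

S -> c | PiV; P -> g | gPc; V -> c | Si | cc | PiV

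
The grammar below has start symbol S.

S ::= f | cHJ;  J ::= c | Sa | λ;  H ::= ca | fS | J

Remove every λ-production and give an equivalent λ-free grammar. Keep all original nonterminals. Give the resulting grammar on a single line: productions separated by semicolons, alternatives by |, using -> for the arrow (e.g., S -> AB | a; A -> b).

S -> c | f | cH | cJ | cHJ; H -> J | ca | fS; J -> c | Sa

Nullable set: {H, J}.
S -> cHJ: H, J nullable, giving c | cH | cHJ | cJ.
H -> J: J nullable, giving J.
Drop J -> λ.
Unchanged (no nullable symbols): S -> f; H -> ca; H -> fS; J -> Sa; J -> c.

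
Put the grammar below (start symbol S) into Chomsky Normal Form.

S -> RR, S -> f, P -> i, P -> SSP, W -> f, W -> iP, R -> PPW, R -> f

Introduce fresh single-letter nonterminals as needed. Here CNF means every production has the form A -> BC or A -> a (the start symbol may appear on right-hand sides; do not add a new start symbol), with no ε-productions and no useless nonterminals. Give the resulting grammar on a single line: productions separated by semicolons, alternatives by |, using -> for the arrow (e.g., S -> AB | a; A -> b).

S -> f | RR; A -> i; B -> SP; C -> PW; P -> i | SB; R -> f | PC; W -> f | AP

No ε-productions.
No unit productions to eliminate.
TERM: introduce A -> i and substitute in every rule of length ≥2.
BIN: P -> SSP becomes P -> SB, B -> SP; R -> PPW becomes R -> PC, C -> PW.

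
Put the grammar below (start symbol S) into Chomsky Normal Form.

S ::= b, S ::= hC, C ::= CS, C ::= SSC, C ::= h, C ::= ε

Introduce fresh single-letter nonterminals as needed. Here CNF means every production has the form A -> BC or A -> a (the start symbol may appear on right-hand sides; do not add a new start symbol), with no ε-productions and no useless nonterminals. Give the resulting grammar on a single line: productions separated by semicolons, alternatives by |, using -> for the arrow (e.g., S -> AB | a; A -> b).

S -> b | h | AC; A -> h; B -> SC; C -> b | h | AC | CS | SB | SS

Nullable: {C}; after ε-elimination: S -> b | h | hC; C -> S | h | CS | SS | SSC.
After unit-elimination: S -> b | h | hC; C -> b | h | CS | SS | hC | SSC.
TERM: introduce A -> h and substitute in every rule of length ≥2.
BIN: C -> SSC becomes C -> SB, B -> SC.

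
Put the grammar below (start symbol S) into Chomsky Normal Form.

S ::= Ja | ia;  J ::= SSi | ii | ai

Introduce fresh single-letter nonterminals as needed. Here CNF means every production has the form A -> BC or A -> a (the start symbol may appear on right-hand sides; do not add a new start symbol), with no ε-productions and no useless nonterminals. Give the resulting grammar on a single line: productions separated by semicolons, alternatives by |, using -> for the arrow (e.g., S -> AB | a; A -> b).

No ε-productions.
No unit productions to eliminate.
TERM: introduce B -> a, A -> i and substitute in every rule of length ≥2.
BIN: J -> SSA becomes J -> SC, C -> SA.

S -> AB | JB; A -> i; B -> a; C -> SA; J -> AA | BA | SC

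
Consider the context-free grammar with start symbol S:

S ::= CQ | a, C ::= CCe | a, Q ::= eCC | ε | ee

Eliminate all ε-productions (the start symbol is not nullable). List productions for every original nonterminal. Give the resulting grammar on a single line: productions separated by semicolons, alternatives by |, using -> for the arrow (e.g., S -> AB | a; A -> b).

S -> C | a | CQ; C -> a | CCe; Q -> ee | eCC

Nullable set: {Q}.
S -> CQ: Q nullable, giving C | CQ.
Drop Q -> ε.
Unchanged (no nullable symbols): S -> a; C -> CCe; C -> a; Q -> eCC; Q -> ee.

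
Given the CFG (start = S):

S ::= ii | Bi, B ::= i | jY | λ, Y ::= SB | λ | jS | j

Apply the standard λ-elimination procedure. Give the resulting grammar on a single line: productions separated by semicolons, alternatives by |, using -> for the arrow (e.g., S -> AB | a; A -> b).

Nullable set: {B, Y}.
S -> Bi: B nullable, giving Bi | i.
Drop B -> λ.
B -> jY: Y nullable, giving j | jY.
Drop Y -> λ.
Y -> SB: B nullable, giving S | SB.
Unchanged (no nullable symbols): S -> ii; B -> i; Y -> j; Y -> jS.

S -> i | Bi | ii; B -> i | j | jY; Y -> S | j | SB | jS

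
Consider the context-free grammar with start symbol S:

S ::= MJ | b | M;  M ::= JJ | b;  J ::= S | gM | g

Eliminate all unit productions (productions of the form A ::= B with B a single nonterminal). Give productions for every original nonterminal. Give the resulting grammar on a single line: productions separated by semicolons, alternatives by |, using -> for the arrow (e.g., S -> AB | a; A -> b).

Unit productions: J->S, S->M.
Unit pairs (A ⇒* B via units): (J,M), (J,S), (S,M).
S: inherits non-unit rules of {M, S} → JJ | MJ | b.
J: inherits non-unit rules of {J, M, S} → JJ | MJ | b | g | gM.
M: inherits non-unit rules of {M} → JJ | b.

S -> b | JJ | MJ; J -> b | g | JJ | MJ | gM; M -> b | JJ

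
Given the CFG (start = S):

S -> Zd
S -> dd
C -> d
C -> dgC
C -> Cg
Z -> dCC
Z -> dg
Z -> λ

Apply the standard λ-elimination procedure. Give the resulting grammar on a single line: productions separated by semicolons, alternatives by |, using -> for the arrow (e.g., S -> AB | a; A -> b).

Nullable set: {Z}.
S -> Zd: Z nullable, giving Zd | d.
Drop Z -> λ.
Unchanged (no nullable symbols): S -> dd; C -> Cg; C -> d; C -> dgC; Z -> dCC; Z -> dg.

S -> d | Zd | dd; C -> d | Cg | dgC; Z -> dg | dCC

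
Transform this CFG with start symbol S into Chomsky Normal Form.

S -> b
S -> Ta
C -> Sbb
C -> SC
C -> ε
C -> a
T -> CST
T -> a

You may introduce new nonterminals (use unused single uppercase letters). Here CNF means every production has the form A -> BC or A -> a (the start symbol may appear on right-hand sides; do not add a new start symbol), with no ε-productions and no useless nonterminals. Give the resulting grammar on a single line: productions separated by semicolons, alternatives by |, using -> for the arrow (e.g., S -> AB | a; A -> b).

S -> b | TB; A -> b; B -> a; C -> a | b | SC | SD | TB; D -> AA; E -> ST; T -> a | CE | ST

Nullable: {C}; after ε-elimination: S -> b | Ta; C -> S | a | SC | Sbb; T -> a | ST | CST.
After unit-elimination: S -> b | Ta; C -> a | b | SC | Ta | Sbb; T -> a | ST | CST.
TERM: introduce B -> a, A -> b and substitute in every rule of length ≥2.
BIN: C -> SAA becomes C -> SD, D -> AA; T -> CST becomes T -> CE, E -> ST.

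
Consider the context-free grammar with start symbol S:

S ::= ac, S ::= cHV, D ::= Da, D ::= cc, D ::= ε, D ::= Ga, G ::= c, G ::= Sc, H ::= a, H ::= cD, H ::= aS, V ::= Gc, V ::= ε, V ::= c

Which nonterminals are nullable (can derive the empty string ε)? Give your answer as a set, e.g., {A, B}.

Directly nullable (have an ε-rule): {D, V}.
Not nullable: G, H, S — each has a terminal in every rule's right-hand side or depends on a non-nullable symbol.

{D, V}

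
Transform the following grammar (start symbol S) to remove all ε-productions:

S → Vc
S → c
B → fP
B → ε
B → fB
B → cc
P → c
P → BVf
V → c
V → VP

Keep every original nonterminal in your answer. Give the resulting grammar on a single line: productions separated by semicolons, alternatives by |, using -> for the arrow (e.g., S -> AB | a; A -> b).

S -> c | Vc; B -> f | cc | fB | fP; P -> c | Vf | BVf; V -> c | VP

Nullable set: {B}.
Drop B -> ε.
B -> fB: B nullable, giving f | fB.
P -> BVf: B nullable, giving BVf | Vf.
Unchanged (no nullable symbols): S -> Vc; S -> c; B -> cc; B -> fP; P -> c; V -> VP; V -> c.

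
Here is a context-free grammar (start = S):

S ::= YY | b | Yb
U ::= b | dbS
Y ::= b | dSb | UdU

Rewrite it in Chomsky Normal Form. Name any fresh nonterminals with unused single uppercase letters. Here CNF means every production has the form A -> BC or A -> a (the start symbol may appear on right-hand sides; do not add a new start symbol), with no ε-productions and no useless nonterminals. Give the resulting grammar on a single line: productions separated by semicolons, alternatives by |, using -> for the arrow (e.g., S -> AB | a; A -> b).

S -> b | YA | YY; A -> b; B -> d; C -> AS; D -> SA; E -> BU; U -> b | BC; Y -> b | BD | UE

No ε-productions.
No unit productions to eliminate.
TERM: introduce A -> b, B -> d and substitute in every rule of length ≥2.
BIN: U -> BAS becomes U -> BC, C -> AS; Y -> BSA becomes Y -> BD, D -> SA; Y -> UBU becomes Y -> UE, E -> BU.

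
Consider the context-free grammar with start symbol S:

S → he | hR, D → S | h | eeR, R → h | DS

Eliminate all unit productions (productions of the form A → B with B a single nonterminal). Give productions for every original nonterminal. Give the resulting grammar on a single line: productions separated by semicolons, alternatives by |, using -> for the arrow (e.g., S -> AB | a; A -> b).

Unit productions: D->S.
Unit pairs (A ⇒* B via units): (D,S).
S: inherits non-unit rules of {S} → hR | he.
D: inherits non-unit rules of {D, S} → eeR | h | hR | he.
R: inherits non-unit rules of {R} → DS | h.

S -> hR | he; D -> h | hR | he | eeR; R -> h | DS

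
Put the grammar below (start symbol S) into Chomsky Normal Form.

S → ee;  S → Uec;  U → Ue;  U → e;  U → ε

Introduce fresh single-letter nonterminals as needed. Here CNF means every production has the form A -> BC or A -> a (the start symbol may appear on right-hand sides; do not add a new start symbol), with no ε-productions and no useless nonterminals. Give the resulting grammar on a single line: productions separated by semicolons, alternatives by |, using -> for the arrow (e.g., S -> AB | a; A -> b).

S -> AA | AB | UC; A -> e; B -> c; C -> AB; U -> e | UA

Nullable: {U}; after ε-elimination: S -> ec | ee | Uec; U -> e | Ue.
No unit productions to eliminate.
TERM: introduce B -> c, A -> e and substitute in every rule of length ≥2.
BIN: S -> UAB becomes S -> UC, C -> AB.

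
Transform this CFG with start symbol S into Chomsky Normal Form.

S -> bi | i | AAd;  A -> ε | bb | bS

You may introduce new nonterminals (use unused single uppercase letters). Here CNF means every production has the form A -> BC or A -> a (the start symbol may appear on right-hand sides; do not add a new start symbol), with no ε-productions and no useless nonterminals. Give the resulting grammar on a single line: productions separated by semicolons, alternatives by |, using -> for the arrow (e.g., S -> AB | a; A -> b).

Nullable: {A}; after ε-elimination: S -> d | i | Ad | bi | AAd; A -> bS | bb.
No unit productions to eliminate.
TERM: introduce B -> b, C -> d, D -> i and substitute in every rule of length ≥2.
BIN: S -> AAC becomes S -> AE, E -> AC.

S -> d | i | AC | AE | BD; A -> BB | BS; B -> b; C -> d; D -> i; E -> AC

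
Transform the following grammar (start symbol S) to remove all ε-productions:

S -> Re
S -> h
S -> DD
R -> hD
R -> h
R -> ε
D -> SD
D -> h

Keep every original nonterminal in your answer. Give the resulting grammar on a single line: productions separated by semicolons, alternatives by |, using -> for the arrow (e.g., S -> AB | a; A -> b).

Nullable set: {R}.
S -> Re: R nullable, giving Re | e.
Drop R -> ε.
Unchanged (no nullable symbols): S -> DD; S -> h; D -> SD; D -> h; R -> h; R -> hD.

S -> e | h | DD | Re; D -> h | SD; R -> h | hD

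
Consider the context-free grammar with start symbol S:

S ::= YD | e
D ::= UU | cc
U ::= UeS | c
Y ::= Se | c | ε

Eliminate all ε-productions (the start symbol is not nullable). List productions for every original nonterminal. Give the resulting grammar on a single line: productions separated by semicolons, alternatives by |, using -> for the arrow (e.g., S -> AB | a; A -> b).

S -> D | e | YD; D -> UU | cc; U -> c | UeS; Y -> c | Se

Nullable set: {Y}.
S -> YD: Y nullable, giving D | YD.
Drop Y -> ε.
Unchanged (no nullable symbols): S -> e; D -> UU; D -> cc; U -> UeS; U -> c; Y -> Se; Y -> c.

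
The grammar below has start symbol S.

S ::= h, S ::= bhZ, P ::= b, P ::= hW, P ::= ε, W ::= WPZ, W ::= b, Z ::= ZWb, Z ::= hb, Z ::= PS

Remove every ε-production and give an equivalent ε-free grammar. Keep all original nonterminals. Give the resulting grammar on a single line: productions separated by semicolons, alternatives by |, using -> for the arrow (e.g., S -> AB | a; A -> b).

Nullable set: {P}.
Drop P -> ε.
W -> WPZ: P nullable, giving WPZ | WZ.
Z -> PS: P nullable, giving PS | S.
Unchanged (no nullable symbols): S -> bhZ; S -> h; P -> b; P -> hW; W -> b; Z -> ZWb; Z -> hb.

S -> h | bhZ; P -> b | hW; W -> b | WZ | WPZ; Z -> S | PS | hb | ZWb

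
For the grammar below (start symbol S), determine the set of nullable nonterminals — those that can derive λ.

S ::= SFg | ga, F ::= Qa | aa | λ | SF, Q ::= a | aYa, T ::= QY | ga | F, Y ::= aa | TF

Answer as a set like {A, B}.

{F, T, Y}

Directly nullable (have an ε-rule): {F}.
T is nullable via T -> F (every symbol on the right is already known nullable).
Y is nullable via Y -> TF (every symbol on the right is already known nullable).
Not nullable: Q, S — each has a terminal in every rule's right-hand side or depends on a non-nullable symbol.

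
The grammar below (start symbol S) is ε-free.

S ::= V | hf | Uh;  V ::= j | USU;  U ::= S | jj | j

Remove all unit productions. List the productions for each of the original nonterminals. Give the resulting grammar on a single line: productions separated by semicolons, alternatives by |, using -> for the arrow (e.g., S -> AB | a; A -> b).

S -> j | Uh | hf | USU; U -> j | Uh | hf | jj | USU; V -> j | USU

Unit productions: S->V, U->S.
Unit pairs (A ⇒* B via units): (S,V), (U,S), (U,V).
S: inherits non-unit rules of {S, V} → USU | Uh | hf | j.
U: inherits non-unit rules of {S, U, V} → USU | Uh | hf | j | jj.
V: inherits non-unit rules of {V} → USU | j.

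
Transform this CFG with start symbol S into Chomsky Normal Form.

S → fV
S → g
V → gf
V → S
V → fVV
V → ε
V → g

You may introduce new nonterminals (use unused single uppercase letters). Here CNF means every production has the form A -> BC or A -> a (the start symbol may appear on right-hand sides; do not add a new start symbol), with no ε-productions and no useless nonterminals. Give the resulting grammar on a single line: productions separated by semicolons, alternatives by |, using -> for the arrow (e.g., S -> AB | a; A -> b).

Nullable: {V}; after ε-elimination: S -> f | g | fV; V -> S | f | g | fV | gf | fVV.
After unit-elimination: S -> f | g | fV; V -> f | g | fV | gf | fVV.
TERM: introduce A -> f, B -> g and substitute in every rule of length ≥2.
BIN: V -> AVV becomes V -> AC, C -> VV.

S -> f | g | AV; A -> f; B -> g; C -> VV; V -> f | g | AC | AV | BA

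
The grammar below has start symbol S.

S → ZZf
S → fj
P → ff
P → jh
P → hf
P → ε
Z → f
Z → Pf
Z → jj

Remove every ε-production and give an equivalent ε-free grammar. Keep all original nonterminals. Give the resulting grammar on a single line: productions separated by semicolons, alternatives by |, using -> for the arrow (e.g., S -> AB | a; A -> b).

Nullable set: {P}.
Drop P -> ε.
Z -> Pf: P nullable, giving Pf | f.
Unchanged (no nullable symbols): S -> ZZf; S -> fj; P -> ff; P -> hf; P -> jh; Z -> f; Z -> jj.

S -> fj | ZZf; P -> ff | hf | jh; Z -> f | Pf | jj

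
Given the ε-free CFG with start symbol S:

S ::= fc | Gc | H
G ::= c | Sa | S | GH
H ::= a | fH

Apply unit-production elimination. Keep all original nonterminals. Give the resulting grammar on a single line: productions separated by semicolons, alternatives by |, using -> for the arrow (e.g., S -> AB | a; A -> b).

Unit productions: G->S, S->H.
Unit pairs (A ⇒* B via units): (G,H), (G,S), (S,H).
S: inherits non-unit rules of {H, S} → Gc | a | fH | fc.
G: inherits non-unit rules of {G, H, S} → GH | Gc | Sa | a | c | fH | fc.
H: inherits non-unit rules of {H} → a | fH.

S -> a | Gc | fH | fc; G -> a | c | GH | Gc | Sa | fH | fc; H -> a | fH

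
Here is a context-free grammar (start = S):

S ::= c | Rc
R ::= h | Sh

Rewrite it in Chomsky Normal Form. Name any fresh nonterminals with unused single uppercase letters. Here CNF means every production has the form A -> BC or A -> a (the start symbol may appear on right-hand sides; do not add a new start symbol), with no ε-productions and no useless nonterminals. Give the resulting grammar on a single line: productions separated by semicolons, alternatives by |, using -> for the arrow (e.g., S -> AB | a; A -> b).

S -> c | RB; A -> h; B -> c; R -> h | SA

No ε-productions.
No unit productions to eliminate.
TERM: introduce B -> c, A -> h and substitute in every rule of length ≥2.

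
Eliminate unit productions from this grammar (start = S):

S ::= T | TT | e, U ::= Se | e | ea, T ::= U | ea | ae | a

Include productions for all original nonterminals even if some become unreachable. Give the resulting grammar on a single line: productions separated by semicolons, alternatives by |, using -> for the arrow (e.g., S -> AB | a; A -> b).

S -> a | e | Se | TT | ae | ea; T -> a | e | Se | ae | ea; U -> e | Se | ea

Unit productions: S->T, T->U.
Unit pairs (A ⇒* B via units): (S,T), (S,U), (T,U).
S: inherits non-unit rules of {S, T, U} → Se | TT | a | ae | e | ea.
T: inherits non-unit rules of {T, U} → Se | a | ae | e | ea.
U: inherits non-unit rules of {U} → Se | e | ea.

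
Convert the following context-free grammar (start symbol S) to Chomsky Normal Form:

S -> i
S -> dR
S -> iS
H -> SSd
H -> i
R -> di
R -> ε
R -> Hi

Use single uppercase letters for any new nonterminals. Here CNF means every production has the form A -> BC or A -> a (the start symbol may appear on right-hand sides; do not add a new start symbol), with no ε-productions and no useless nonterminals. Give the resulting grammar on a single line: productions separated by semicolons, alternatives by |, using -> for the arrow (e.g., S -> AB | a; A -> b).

Nullable: {R}; after ε-elimination: S -> d | i | dR | iS; H -> i | SSd; R -> Hi | di.
No unit productions to eliminate.
TERM: introduce A -> d, B -> i and substitute in every rule of length ≥2.
BIN: H -> SSA becomes H -> SC, C -> SA.

S -> d | i | AR | BS; A -> d; B -> i; C -> SA; H -> i | SC; R -> AB | HB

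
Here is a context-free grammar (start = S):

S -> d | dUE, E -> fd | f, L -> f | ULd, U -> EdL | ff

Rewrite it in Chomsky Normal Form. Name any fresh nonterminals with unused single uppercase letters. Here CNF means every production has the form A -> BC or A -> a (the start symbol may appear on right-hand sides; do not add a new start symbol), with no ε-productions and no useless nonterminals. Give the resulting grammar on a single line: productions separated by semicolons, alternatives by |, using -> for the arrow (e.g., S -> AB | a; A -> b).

S -> d | BD; A -> f; B -> d; C -> LB; D -> UE; E -> f | AB; F -> BL; L -> f | UC; U -> AA | EF

No ε-productions.
No unit productions to eliminate.
TERM: introduce B -> d, A -> f and substitute in every rule of length ≥2.
BIN: L -> ULB becomes L -> UC, C -> LB; S -> BUE becomes S -> BD, D -> UE; U -> EBL becomes U -> EF, F -> BL.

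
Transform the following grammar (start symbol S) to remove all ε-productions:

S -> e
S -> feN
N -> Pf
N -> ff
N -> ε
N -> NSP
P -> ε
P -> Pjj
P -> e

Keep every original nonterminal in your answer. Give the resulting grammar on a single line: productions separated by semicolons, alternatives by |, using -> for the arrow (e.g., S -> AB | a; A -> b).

Nullable set: {N, P}.
S -> feN: N nullable, giving fe | feN.
Drop N -> ε.
N -> NSP: N, P nullable, giving NS | NSP | S | SP.
N -> Pf: P nullable, giving Pf | f.
Drop P -> ε.
P -> Pjj: P nullable, giving Pjj | jj.
Unchanged (no nullable symbols): S -> e; N -> ff; P -> e.

S -> e | fe | feN; N -> S | f | NS | Pf | SP | ff | NSP; P -> e | jj | Pjj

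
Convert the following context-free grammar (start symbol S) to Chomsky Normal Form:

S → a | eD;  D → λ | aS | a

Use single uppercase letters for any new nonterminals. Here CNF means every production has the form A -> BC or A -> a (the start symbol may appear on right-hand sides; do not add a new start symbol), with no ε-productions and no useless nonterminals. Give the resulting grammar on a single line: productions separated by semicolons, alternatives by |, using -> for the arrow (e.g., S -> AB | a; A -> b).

Nullable: {D}; after ε-elimination: S -> a | e | eD; D -> a | aS.
No unit productions to eliminate.
TERM: introduce A -> a, B -> e and substitute in every rule of length ≥2.

S -> a | e | BD; A -> a; B -> e; D -> a | AS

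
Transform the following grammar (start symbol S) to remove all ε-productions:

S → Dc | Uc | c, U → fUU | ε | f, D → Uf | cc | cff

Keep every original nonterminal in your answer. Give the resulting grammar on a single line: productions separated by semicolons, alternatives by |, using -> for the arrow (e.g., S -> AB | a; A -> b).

S -> c | Dc | Uc; D -> f | Uf | cc | cff; U -> f | fU | fUU

Nullable set: {U}.
S -> Uc: U nullable, giving Uc | c.
D -> Uf: U nullable, giving Uf | f.
Drop U -> ε.
U -> fUU: U, U nullable, giving f | fU | fUU.
Unchanged (no nullable symbols): S -> Dc; S -> c; D -> cc; D -> cff; U -> f.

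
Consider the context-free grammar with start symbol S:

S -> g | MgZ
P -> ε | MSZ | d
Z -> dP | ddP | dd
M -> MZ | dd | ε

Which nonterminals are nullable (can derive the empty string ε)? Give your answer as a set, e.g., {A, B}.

{M, P}

Directly nullable (have an ε-rule): {M, P}.
Not nullable: S, Z — each has a terminal in every rule's right-hand side or depends on a non-nullable symbol.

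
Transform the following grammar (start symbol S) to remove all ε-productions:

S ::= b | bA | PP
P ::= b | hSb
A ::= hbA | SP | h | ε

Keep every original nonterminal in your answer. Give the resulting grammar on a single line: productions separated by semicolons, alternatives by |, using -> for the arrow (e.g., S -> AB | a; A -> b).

S -> b | PP | bA; A -> h | SP | hb | hbA; P -> b | hSb

Nullable set: {A}.
S -> bA: A nullable, giving b | bA.
Drop A -> ε.
A -> hbA: A nullable, giving hb | hbA.
Unchanged (no nullable symbols): S -> PP; S -> b; A -> SP; A -> h; P -> b; P -> hSb.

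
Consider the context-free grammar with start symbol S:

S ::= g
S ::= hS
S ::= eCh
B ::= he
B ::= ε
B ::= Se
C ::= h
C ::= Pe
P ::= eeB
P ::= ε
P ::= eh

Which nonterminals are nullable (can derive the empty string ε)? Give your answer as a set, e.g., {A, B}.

{B, P}

Directly nullable (have an ε-rule): {B, P}.
Not nullable: C, S — each has a terminal in every rule's right-hand side or depends on a non-nullable symbol.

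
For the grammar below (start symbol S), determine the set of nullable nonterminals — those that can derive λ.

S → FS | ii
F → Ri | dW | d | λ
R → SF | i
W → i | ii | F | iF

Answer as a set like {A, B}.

Directly nullable (have an ε-rule): {F}.
W is nullable via W -> F (every symbol on the right is already known nullable).
Not nullable: R, S — each has a terminal in every rule's right-hand side or depends on a non-nullable symbol.

{F, W}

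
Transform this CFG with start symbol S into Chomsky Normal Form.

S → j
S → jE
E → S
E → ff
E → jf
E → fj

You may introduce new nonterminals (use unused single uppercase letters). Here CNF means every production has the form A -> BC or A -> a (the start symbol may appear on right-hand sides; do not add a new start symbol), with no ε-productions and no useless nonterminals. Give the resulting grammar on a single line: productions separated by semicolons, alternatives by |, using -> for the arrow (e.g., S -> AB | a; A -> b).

No ε-productions.
After unit-elimination: S -> j | jE; E -> j | ff | fj | jE | jf.
TERM: introduce A -> f, B -> j and substitute in every rule of length ≥2.

S -> j | BE; A -> f; B -> j; E -> j | AA | AB | BA | BE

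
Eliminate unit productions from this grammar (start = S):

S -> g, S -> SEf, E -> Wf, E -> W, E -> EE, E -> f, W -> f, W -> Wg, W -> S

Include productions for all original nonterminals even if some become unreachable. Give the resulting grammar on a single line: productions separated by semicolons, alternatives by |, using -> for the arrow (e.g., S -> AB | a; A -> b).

Unit productions: E->W, W->S.
Unit pairs (A ⇒* B via units): (E,S), (E,W), (W,S).
S: inherits non-unit rules of {S} → SEf | g.
E: inherits non-unit rules of {E, S, W} → EE | SEf | Wf | Wg | f | g.
W: inherits non-unit rules of {S, W} → SEf | Wg | f | g.

S -> g | SEf; E -> f | g | EE | Wf | Wg | SEf; W -> f | g | Wg | SEf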